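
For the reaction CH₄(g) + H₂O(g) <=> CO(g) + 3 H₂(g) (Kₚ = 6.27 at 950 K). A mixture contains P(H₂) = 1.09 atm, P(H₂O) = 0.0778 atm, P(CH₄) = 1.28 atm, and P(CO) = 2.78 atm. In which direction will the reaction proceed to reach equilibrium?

to the left

Qₚ = P(CO)·P(H₂)³ / (P(CH₄)·P(H₂O)) = (2.78)·(1.09)³ / ((1.28)·(0.0778)) = 36.2
Qₚ = 36.2 > Kₚ = 6.27, so the reverse reaction proceeds.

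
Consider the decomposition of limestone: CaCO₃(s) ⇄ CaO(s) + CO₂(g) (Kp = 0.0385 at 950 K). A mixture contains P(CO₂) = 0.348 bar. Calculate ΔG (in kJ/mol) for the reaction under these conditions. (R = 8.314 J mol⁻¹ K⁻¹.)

ΔG = 17.4 kJ/mol

(CaCO₃, CaO are pure solids — omitted from Qp.)
Qp = P(CO₂) = 0.348
ΔG = RT ln(Qp/Kp) = (8.314 J mol⁻¹ K⁻¹)(950 K) × ln(0.348/0.0385)
   = (7.898 kJ/mol)(2.202) = 17.4 kJ/mol
ΔG > 0, so the forward reaction is non-spontaneous (proceeds in reverse).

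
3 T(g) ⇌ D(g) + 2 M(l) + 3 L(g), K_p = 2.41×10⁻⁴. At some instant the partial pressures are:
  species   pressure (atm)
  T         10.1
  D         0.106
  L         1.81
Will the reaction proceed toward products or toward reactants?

in the reverse direction

(M is a pure liquid — omitted from Q_p.)
Q_p = P(D)·P(L)³ / P(T)³ = (0.106)·(1.81)³ / (10.1)³ = 6.10×10⁻⁴
Q_p = 6.10×10⁻⁴ > K_p = 2.41×10⁻⁴, so the reverse reaction proceeds.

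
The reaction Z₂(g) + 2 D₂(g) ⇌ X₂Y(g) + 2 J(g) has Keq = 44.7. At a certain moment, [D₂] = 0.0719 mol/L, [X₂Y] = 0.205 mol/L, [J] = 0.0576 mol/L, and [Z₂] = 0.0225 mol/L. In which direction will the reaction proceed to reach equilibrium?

to the right

Q = [X₂Y]·[J]² / ([Z₂]·[D₂]²) = (0.205)·(0.0576)² / ((0.0225)·(0.0719)²) = 5.85
Q = 5.85 < Keq = 44.7, so the forward reaction proceeds.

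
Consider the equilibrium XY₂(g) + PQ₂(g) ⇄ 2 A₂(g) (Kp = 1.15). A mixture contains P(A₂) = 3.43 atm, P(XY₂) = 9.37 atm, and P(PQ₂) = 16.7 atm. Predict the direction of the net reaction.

forward (toward products)

Qp = P(A₂)² / (P(XY₂)·P(PQ₂)) = (3.43)² / ((9.37)·(16.7)) = 0.0752
Qp = 0.0752 < Kp = 1.15, so the forward reaction proceeds.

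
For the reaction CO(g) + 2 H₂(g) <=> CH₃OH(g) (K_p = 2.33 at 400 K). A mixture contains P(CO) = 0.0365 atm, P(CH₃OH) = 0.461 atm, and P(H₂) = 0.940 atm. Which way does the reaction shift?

Q_p = P(CH₃OH) / (P(CO)·P(H₂)²) = (0.461) / ((0.0365)·(0.940)²) = 14.3
Q_p = 14.3 > K_p = 2.33, so the reverse reaction proceeds.

in the reverse direction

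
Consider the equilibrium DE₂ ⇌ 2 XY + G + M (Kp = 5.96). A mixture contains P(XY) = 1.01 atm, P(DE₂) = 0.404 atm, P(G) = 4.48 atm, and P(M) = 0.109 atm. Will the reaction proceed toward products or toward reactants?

to the right

Qp = P(XY)²·P(G)·P(M) / P(DE₂) = (1.01)²·(4.48)·(0.109) / (0.404) = 1.23
Qp = 1.23 < Kp = 5.96, so the forward reaction proceeds.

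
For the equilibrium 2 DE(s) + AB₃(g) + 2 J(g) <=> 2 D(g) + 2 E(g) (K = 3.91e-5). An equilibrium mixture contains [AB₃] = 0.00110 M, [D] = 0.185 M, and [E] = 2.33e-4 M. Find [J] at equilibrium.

[J] = 0.208 M

(DE is a pure solid — omitted from K.)
At equilibrium, K = [D]²·[E]² / ([AB₃]·[J]²) = 3.91e-5.
(0.185)²·(2.33e-4)² / ((0.00110)·([J])²) = 3.91e-5
[J]² = 0.0432 ⇒ [J] = 0.208 M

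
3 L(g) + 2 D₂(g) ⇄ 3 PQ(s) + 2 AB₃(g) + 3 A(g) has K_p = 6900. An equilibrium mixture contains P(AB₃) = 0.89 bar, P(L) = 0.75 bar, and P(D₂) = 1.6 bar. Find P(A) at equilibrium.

(PQ is a pure solid — omitted from K_p.)
At equilibrium, K_p = P(AB₃)²·P(A)³ / (P(L)³·P(D₂)²) = 6900.
(0.89)²·(P(A))³ / ((0.75)³·(1.6)²) = 6900
P(A)³ = 9410 ⇒ P(A) = 21 bar

P(A) = 21 bar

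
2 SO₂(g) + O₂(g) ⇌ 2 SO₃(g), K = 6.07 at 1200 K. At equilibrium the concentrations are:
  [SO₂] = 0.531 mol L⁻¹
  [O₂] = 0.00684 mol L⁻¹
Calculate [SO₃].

[SO₃] = 0.108 mol L⁻¹

At equilibrium, K = [SO₃]² / ([SO₂]²·[O₂]) = 6.07.
([SO₃])² / ((0.531)²·(0.00684)) = 6.07
[SO₃]² = 0.0117 ⇒ [SO₃] = 0.108 mol L⁻¹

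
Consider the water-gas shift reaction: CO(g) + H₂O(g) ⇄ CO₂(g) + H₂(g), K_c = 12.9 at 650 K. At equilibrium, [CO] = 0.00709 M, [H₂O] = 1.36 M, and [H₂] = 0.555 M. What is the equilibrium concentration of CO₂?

At equilibrium, K_c = [CO₂]·[H₂] / ([CO]·[H₂O]) = 12.9.
([CO₂])·(0.555) / ((0.00709)·(1.36)) = 12.9
[CO₂] = 0.224 M

[CO₂] = 0.224 M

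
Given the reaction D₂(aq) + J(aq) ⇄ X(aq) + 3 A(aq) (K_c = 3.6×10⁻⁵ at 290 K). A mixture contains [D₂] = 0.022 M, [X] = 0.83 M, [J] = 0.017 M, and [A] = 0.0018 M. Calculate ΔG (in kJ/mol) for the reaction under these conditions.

ΔG = -2.47 kJ/mol

Q_c = [X]·[A]³ / ([D₂]·[J]) = (0.83)·(0.0018)³ / ((0.022)·(0.017)) = 1.29×10⁻⁵
ΔG = RT ln(Q_c/K_c) = (8.314 J mol⁻¹ K⁻¹)(290 K) × ln(1.29×10⁻⁵/3.6×10⁻⁵)
   = (2.411 kJ/mol)(-1.026) = -2.47 kJ/mol
ΔG < 0, so the forward reaction is spontaneous (proceeds forward).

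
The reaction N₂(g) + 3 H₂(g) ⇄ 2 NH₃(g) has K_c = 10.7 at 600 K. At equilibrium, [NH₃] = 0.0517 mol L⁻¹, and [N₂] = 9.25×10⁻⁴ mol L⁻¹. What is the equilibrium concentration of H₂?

[H₂] = 0.646 mol L⁻¹

At equilibrium, K_c = [NH₃]² / ([N₂]·[H₂]³) = 10.7.
(0.0517)² / ((9.25×10⁻⁴)·([H₂])³) = 10.7
[H₂]³ = 0.270 ⇒ [H₂] = 0.646 mol L⁻¹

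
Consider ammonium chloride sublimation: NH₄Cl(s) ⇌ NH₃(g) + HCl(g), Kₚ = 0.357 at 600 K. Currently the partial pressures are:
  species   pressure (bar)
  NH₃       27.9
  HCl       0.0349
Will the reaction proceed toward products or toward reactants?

(NH₄Cl is a pure solid — omitted from Qₚ.)
Qₚ = P(NH₃)·P(HCl) = (27.9)·(0.0349) = 0.974
Qₚ = 0.974 > Kₚ = 0.357, so the reverse reaction proceeds.

to the left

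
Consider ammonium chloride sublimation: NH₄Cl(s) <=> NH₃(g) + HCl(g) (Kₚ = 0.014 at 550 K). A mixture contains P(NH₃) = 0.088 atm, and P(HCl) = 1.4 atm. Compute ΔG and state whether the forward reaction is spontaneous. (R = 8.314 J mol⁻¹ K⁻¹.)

ΔG = 9.94 kJ/mol; the forward reaction is non-spontaneous

(NH₄Cl is a pure solid — omitted from Qₚ.)
Qₚ = P(NH₃)·P(HCl) = (0.088)·(1.4) = 0.123
ΔG = RT ln(Qₚ/Kₚ) = (8.314 J mol⁻¹ K⁻¹)(550 K) × ln(0.123/0.014)
   = (4.573 kJ/mol)(2.173) = 9.94 kJ/mol
ΔG > 0, so the forward reaction is non-spontaneous (proceeds in reverse).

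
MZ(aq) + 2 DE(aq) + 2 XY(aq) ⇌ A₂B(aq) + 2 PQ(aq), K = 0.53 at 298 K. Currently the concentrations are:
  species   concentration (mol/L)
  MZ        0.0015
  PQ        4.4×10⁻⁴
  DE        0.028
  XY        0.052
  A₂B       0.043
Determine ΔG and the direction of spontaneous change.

Q = [A₂B]·[PQ]² / ([MZ]·[DE]²·[XY]²) = (0.043)·(4.4×10⁻⁴)² / ((0.0015)·(0.028)²·(0.052)²) = 2.62
ΔG = RT ln(Q/K) = (8.314 J mol⁻¹ K⁻¹)(298 K) × ln(2.62/0.53)
   = (2.478 kJ/mol)(1.598) = 3.96 kJ/mol
ΔG > 0, so the forward reaction is non-spontaneous (proceeds in reverse).

ΔG = 3.96 kJ/mol; the forward reaction is non-spontaneous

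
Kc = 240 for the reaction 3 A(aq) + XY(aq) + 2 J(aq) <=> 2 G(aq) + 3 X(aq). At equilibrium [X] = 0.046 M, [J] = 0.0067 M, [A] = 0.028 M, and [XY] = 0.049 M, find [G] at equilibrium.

At equilibrium, Kc = [G]²·[X]³ / ([A]³·[XY]·[J]²) = 240.
([G])²·(0.046)³ / ((0.028)³·(0.049)·(0.0067)²) = 240
[G]² = 1.19×10⁻⁴ ⇒ [G] = 0.011 M

[G] = 0.011 M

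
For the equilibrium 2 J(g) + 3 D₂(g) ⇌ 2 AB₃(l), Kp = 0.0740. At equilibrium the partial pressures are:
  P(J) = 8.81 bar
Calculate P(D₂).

P(D₂) = 0.558 bar

(AB₃ is a pure liquid — omitted from Kp.)
At equilibrium, Kp = 1 / (P(J)²·P(D₂)³) = 0.0740.
1 / ((8.81)²·(P(D₂))³) = 0.0740
P(D₂)³ = 0.174 ⇒ P(D₂) = 0.558 bar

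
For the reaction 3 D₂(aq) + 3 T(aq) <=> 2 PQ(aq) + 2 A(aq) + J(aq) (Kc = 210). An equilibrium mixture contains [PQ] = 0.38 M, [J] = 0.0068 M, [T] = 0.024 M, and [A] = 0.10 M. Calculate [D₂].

[D₂] = 0.15 M

At equilibrium, Kc = [PQ]²·[A]²·[J] / ([D₂]³·[T]³) = 210.
(0.38)²·(0.10)²·(0.0068) / (([D₂])³·(0.024)³) = 210
[D₂]³ = 0.00338 ⇒ [D₂] = 0.15 M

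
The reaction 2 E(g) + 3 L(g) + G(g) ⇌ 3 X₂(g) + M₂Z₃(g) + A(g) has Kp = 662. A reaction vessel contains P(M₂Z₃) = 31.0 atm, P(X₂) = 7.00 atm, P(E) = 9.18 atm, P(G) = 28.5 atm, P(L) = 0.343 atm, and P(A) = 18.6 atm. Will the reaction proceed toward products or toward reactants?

Qp = P(X₂)³·P(M₂Z₃)·P(A) / (P(E)²·P(L)³·P(G)) = (7.00)³·(31.0)·(18.6) / ((9.18)²·(0.343)³·(28.5)) = 2040
Qp = 2040 > Kp = 662, so the reverse reaction proceeds.

to the left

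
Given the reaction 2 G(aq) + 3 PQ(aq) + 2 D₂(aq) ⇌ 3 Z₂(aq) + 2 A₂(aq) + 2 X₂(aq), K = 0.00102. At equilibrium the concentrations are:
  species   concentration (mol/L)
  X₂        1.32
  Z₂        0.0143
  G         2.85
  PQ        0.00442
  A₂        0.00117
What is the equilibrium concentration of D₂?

At equilibrium, K = [Z₂]³·[A₂]²·[X₂]² / ([G]²·[PQ]³·[D₂]²) = 0.00102.
(0.0143)³·(0.00117)²·(1.32)² / ((2.85)²·(0.00442)³·([D₂])²) = 0.00102
[D₂]² = 0.00975 ⇒ [D₂] = 0.0987 mol/L

[D₂] = 0.0987 mol/L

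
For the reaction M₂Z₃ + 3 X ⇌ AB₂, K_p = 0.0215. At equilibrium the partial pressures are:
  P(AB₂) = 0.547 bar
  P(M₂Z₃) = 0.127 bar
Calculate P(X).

P(X) = 5.85 bar

At equilibrium, K_p = P(AB₂) / (P(M₂Z₃)·P(X)³) = 0.0215.
(0.547) / ((0.127)·(P(X))³) = 0.0215
P(X)³ = 200 ⇒ P(X) = 5.85 bar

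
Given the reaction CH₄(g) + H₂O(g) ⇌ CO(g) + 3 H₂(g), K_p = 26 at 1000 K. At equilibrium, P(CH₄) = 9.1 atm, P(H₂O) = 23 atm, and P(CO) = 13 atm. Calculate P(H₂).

At equilibrium, K_p = P(CO)·P(H₂)³ / (P(CH₄)·P(H₂O)) = 26.
(13)·(P(H₂))³ / ((9.1)·(23)) = 26
P(H₂)³ = 419 ⇒ P(H₂) = 7.5 atm

P(H₂) = 7.5 atm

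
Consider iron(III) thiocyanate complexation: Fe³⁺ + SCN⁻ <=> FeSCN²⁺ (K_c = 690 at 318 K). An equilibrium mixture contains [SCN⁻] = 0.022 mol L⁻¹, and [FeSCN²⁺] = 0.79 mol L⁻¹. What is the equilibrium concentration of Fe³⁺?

[Fe³⁺] = 0.052 mol L⁻¹

At equilibrium, K_c = [FeSCN²⁺] / ([Fe³⁺]·[SCN⁻]) = 690.
(0.79) / (([Fe³⁺])·(0.022)) = 690
[Fe³⁺] = 0.0520 = 0.052 mol L⁻¹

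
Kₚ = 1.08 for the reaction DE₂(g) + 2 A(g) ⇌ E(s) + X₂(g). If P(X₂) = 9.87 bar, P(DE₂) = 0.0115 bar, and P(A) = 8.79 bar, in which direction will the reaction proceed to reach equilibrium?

reverse (toward reactants)

(E is a pure solid — omitted from Qₚ.)
Qₚ = P(X₂) / (P(DE₂)·P(A)²) = (9.87) / ((0.0115)·(8.79)²) = 11.1
Qₚ = 11.1 > Kₚ = 1.08, so the reverse reaction proceeds.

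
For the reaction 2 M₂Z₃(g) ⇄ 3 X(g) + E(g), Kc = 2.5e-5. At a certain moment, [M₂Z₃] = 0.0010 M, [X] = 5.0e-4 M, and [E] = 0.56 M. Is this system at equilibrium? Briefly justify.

no; Q > K, reaction proceeds in reverse

Qc = [X]³·[E] / [M₂Z₃]² = (5.0e-4)³·(0.56) / (0.0010)² = 7.0e-5
Qc = 7.0e-5 > Kc = 2.5e-5: net reverse reaction.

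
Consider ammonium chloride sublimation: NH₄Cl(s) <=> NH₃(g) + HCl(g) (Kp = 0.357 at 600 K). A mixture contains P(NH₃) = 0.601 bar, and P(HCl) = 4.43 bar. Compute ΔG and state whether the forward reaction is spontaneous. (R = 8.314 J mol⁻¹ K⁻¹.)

(NH₄Cl is a pure solid — omitted from Qp.)
Qp = P(NH₃)·P(HCl) = (0.601)·(4.43) = 2.66
ΔG = RT ln(Qp/Kp) = (8.314 J mol⁻¹ K⁻¹)(600 K) × ln(2.66/0.357)
   = (4.988 kJ/mol)(2.008) = 10.0 kJ/mol
ΔG > 0, so the forward reaction is non-spontaneous (proceeds in reverse).

ΔG = 10.0 kJ/mol; the forward reaction is non-spontaneous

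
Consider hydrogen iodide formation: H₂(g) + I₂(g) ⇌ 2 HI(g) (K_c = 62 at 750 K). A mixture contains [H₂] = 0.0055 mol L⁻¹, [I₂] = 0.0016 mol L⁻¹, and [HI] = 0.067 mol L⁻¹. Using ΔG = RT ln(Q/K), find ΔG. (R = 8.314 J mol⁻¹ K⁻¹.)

Q_c = [HI]² / ([H₂]·[I₂]) = (0.067)² / ((0.0055)·(0.0016)) = 510
ΔG = RT ln(Q_c/K_c) = (8.314 J mol⁻¹ K⁻¹)(750 K) × ln(510/62)
   = (6.236 kJ/mol)(2.107) = 13.1 kJ/mol
ΔG > 0, so the forward reaction is non-spontaneous (proceeds in reverse).

ΔG = 13.1 kJ/mol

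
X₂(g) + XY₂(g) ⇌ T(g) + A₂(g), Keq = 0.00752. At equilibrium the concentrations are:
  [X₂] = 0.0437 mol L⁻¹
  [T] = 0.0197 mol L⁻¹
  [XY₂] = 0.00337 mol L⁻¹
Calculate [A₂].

At equilibrium, Keq = [T]·[A₂] / ([X₂]·[XY₂]) = 0.00752.
(0.0197)·([A₂]) / ((0.0437)·(0.00337)) = 0.00752
[A₂] = 5.62×10⁻⁵ mol L⁻¹

[A₂] = 5.62×10⁻⁵ mol L⁻¹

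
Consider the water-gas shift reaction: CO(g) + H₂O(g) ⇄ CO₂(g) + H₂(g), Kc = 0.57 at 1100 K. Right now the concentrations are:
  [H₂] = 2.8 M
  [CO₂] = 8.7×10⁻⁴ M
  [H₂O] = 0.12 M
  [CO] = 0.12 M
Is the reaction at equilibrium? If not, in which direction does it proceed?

in the forward direction

Qc = [CO₂]·[H₂] / ([CO]·[H₂O]) = (8.7×10⁻⁴)·(2.8) / ((0.12)·(0.12)) = 0.17
Qc = 0.17 < Kc = 0.57, so the forward reaction proceeds.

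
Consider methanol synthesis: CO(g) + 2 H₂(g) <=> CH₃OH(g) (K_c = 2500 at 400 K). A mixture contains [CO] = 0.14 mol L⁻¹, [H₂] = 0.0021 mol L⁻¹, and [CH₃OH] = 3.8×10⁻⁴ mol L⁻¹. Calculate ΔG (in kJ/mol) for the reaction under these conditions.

Q_c = [CH₃OH] / ([CO]·[H₂]²) = (3.8×10⁻⁴) / ((0.14)·(0.0021)²) = 615
ΔG = RT ln(Q_c/K_c) = (8.314 J mol⁻¹ K⁻¹)(400 K) × ln(615/2500)
   = (3.326 kJ/mol)(-1.402) = -4.66 kJ/mol
ΔG < 0, so the forward reaction is spontaneous (proceeds forward).

ΔG = -4.66 kJ/mol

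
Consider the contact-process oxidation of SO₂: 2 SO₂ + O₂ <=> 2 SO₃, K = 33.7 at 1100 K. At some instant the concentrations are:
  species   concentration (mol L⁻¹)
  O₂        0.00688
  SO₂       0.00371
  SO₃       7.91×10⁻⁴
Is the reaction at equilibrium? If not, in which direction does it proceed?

in the forward direction

Q = [SO₃]² / ([SO₂]²·[O₂]) = (7.91×10⁻⁴)² / ((0.00371)²·(0.00688)) = 6.61
Q = 6.61 < K = 33.7, so the forward reaction proceeds.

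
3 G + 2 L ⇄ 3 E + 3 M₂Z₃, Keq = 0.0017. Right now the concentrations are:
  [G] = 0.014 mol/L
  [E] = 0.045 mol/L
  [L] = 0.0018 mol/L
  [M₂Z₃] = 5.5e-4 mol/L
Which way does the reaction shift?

Q = [E]³·[M₂Z₃]³ / ([G]³·[L]²) = (0.045)³·(5.5e-4)³ / ((0.014)³·(0.0018)²) = 0.0017
Q = 0.0017 = Keq, so the system is already at equilibrium.

no net change (already at equilibrium)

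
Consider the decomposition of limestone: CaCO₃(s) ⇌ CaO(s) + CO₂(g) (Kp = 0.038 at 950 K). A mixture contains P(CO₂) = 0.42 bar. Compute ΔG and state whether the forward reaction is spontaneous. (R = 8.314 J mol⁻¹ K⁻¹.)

ΔG = 19.0 kJ/mol; the forward reaction is non-spontaneous

(CaCO₃, CaO are pure solids — omitted from Qp.)
Qp = P(CO₂) = 0.420
ΔG = RT ln(Qp/Kp) = (8.314 J mol⁻¹ K⁻¹)(950 K) × ln(0.420/0.038)
   = (7.898 kJ/mol)(2.403) = 19.0 kJ/mol
ΔG > 0, so the forward reaction is non-spontaneous (proceeds in reverse).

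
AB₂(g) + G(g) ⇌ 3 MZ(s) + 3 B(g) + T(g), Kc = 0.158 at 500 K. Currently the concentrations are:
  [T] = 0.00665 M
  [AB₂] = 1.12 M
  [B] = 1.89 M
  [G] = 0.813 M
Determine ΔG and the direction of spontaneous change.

ΔG = -4.84 kJ/mol; the forward reaction is spontaneous

(MZ is a pure solid — omitted from Qc.)
Qc = [B]³·[T] / ([AB₂]·[G]) = (1.89)³·(0.00665) / ((1.12)·(0.813)) = 0.0493
ΔG = RT ln(Qc/Kc) = (8.314 J mol⁻¹ K⁻¹)(500 K) × ln(0.0493/0.158)
   = (4.157 kJ/mol)(-1.165) = -4.84 kJ/mol
ΔG < 0, so the forward reaction is spontaneous (proceeds forward).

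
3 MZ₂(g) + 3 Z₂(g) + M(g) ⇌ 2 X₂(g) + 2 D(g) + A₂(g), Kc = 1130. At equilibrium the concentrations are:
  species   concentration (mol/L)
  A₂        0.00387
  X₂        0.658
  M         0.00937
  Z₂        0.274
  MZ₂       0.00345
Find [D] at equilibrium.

At equilibrium, Kc = [X₂]²·[D]²·[A₂] / ([MZ₂]³·[Z₂]³·[M]) = 1130.
(0.658)²·([D])²·(0.00387) / ((0.00345)³·(0.274)³·(0.00937)) = 1130
[D]² = 5.34e-6 ⇒ [D] = 0.00231 mol/L

[D] = 0.00231 mol/L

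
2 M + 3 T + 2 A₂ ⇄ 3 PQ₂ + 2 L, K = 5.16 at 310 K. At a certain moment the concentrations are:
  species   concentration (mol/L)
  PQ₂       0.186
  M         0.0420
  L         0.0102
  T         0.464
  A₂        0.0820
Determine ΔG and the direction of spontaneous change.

ΔG = -5.70 kJ/mol; the forward reaction is spontaneous

Q = [PQ₂]³·[L]² / ([M]²·[T]³·[A₂]²) = (0.186)³·(0.0102)² / ((0.0420)²·(0.464)³·(0.0820)²) = 0.565
ΔG = RT ln(Q/K) = (8.314 J mol⁻¹ K⁻¹)(310 K) × ln(0.565/5.16)
   = (2.577 kJ/mol)(-2.212) = -5.70 kJ/mol
ΔG < 0, so the forward reaction is spontaneous (proceeds forward).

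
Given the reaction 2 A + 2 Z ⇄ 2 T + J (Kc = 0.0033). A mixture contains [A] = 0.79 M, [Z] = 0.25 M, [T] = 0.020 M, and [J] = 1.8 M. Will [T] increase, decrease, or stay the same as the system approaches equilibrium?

Qc = [T]²·[J] / ([A]²·[Z]²) = (0.020)²·(1.8) / ((0.79)²·(0.25)²) = 0.018
Qc = 0.018 > Kc = 0.0033: net reverse reaction.
T is a product, so it decreases.

decrease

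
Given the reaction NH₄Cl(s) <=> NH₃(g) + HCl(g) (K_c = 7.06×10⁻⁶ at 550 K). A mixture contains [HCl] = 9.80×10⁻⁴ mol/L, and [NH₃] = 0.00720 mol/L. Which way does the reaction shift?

(NH₄Cl is a pure solid — omitted from Q_c.)
Q_c = [NH₃]·[HCl] = (0.00720)·(9.80×10⁻⁴) = 7.06×10⁻⁶
Q_c = 7.06×10⁻⁶ = K_c, so the system is already at equilibrium.

no net change (already at equilibrium)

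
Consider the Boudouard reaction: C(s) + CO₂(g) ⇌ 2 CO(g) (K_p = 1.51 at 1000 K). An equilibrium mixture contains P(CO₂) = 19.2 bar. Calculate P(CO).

(C is a pure solid — omitted from K_p.)
At equilibrium, K_p = P(CO)² / P(CO₂) = 1.51.
(P(CO))² / (19.2) = 1.51
P(CO)² = 29.0 ⇒ P(CO) = 5.38 bar

P(CO) = 5.38 bar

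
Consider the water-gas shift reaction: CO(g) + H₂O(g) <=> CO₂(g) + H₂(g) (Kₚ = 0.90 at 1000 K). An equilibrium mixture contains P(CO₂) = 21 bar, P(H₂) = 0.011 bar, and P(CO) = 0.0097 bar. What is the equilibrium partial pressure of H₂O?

At equilibrium, Kₚ = P(CO₂)·P(H₂) / (P(CO)·P(H₂O)) = 0.90.
(21)·(0.011) / ((0.0097)·(P(H₂O))) = 0.90
P(H₂O) = 26.5 = 26 bar

P(H₂O) = 26 bar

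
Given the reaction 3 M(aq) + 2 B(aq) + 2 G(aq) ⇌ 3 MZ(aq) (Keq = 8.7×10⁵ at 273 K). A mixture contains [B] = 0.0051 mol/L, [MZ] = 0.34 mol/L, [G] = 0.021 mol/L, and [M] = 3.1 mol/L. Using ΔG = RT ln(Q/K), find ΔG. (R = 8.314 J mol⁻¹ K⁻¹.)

Q = [MZ]³ / ([M]³·[B]²·[G]²) = (0.34)³ / ((3.1)³·(0.0051)²·(0.021)²) = 1.15×10⁵
ΔG = RT ln(Q/Keq) = (8.314 J mol⁻¹ K⁻¹)(273 K) × ln(1.15×10⁵/8.7×10⁵)
   = (2.270 kJ/mol)(-2.024) = -4.59 kJ/mol
ΔG < 0, so the forward reaction is spontaneous (proceeds forward).

ΔG = -4.59 kJ/mol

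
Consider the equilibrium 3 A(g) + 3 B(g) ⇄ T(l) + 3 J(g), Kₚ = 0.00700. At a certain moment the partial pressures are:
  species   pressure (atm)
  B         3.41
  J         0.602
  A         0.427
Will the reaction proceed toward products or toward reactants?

in the reverse direction

(T is a pure liquid — omitted from Qₚ.)
Qₚ = P(J)³ / (P(A)³·P(B)³) = (0.602)³ / ((0.427)³·(3.41)³) = 0.0707
Qₚ = 0.0707 > Kₚ = 0.00700, so the reverse reaction proceeds.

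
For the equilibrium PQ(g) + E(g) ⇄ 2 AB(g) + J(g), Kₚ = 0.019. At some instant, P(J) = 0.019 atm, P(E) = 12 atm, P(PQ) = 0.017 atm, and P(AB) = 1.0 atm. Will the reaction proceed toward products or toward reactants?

Qₚ = P(AB)²·P(J) / (P(PQ)·P(E)) = (1.0)²·(0.019) / ((0.017)·(12)) = 0.093
Qₚ = 0.093 > Kₚ = 0.019, so the reverse reaction proceeds.

reverse (toward reactants)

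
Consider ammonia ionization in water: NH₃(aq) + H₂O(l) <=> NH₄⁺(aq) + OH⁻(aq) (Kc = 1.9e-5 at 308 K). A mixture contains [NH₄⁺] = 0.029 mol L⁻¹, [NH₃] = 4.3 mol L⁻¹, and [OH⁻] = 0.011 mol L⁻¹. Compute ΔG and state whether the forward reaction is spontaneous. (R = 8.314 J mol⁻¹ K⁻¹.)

ΔG = 3.49 kJ/mol; the forward reaction is non-spontaneous

(H₂O is a pure liquid — omitted from Qc.)
Qc = [NH₄⁺]·[OH⁻] / [NH₃] = (0.029)·(0.011) / (4.3) = 7.42e-5
ΔG = RT ln(Qc/Kc) = (8.314 J mol⁻¹ K⁻¹)(308 K) × ln(7.42e-5/1.9e-5)
   = (2.561 kJ/mol)(1.362) = 3.49 kJ/mol
ΔG > 0, so the forward reaction is non-spontaneous (proceeds in reverse).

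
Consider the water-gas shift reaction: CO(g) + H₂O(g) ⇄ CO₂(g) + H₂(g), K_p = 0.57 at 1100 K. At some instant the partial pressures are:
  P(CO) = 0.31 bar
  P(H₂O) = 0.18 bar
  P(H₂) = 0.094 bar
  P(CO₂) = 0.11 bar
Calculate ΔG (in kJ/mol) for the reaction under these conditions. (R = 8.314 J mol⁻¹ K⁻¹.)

ΔG = -10.3 kJ/mol

Q_p = P(CO₂)·P(H₂) / (P(CO)·P(H₂O)) = (0.11)·(0.094) / ((0.31)·(0.18)) = 0.185
ΔG = RT ln(Q_p/K_p) = (8.314 J mol⁻¹ K⁻¹)(1100 K) × ln(0.185/0.57)
   = (9.145 kJ/mol)(-1.125) = -10.3 kJ/mol
ΔG < 0, so the forward reaction is spontaneous (proceeds forward).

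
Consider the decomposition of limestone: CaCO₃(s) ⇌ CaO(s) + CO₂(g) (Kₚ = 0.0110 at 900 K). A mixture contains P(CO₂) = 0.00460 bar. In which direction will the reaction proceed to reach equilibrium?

(CaCO₃, CaO are pure solids — omitted from Qₚ.)
Qₚ = P(CO₂) = 0.00460
Qₚ = 0.00460 < Kₚ = 0.0110, so the forward reaction proceeds.

forward (toward products)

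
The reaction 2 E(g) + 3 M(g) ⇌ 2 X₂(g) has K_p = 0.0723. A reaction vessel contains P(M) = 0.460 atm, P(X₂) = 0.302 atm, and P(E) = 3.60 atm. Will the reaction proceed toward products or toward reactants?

Q_p = P(X₂)² / (P(E)²·P(M)³) = (0.302)² / ((3.60)²·(0.460)³) = 0.0723
Q_p = 0.0723 = K_p, so the system is already at equilibrium.

neither direction; the system is at equilibrium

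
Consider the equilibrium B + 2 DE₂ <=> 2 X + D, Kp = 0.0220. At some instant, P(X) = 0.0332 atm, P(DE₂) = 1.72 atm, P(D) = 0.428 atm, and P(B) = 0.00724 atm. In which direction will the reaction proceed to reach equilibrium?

Qp = P(X)²·P(D) / (P(B)·P(DE₂)²) = (0.0332)²·(0.428) / ((0.00724)·(1.72)²) = 0.0220
Qp = 0.0220 = Kp, so the system is already at equilibrium.

no net change (already at equilibrium)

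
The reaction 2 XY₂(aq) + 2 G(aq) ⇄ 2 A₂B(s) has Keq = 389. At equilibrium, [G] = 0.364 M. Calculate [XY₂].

[XY₂] = 0.139 M

(A₂B is a pure solid — omitted from Keq.)
At equilibrium, Keq = 1 / ([XY₂]²·[G]²) = 389.
1 / (([XY₂])²·(0.364)²) = 389
[XY₂]² = 0.0194 ⇒ [XY₂] = 0.139 M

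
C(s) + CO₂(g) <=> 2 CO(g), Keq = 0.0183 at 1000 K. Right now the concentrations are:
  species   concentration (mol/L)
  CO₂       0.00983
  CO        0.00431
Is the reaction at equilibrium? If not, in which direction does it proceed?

(C is a pure solid — omitted from Q.)
Q = [CO]² / [CO₂] = (0.00431)² / (0.00983) = 0.00189
Q = 0.00189 < Keq = 0.0183, so the forward reaction proceeds.

toward products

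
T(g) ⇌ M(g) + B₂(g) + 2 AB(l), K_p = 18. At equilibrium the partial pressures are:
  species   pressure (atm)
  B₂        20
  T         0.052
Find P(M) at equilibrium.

P(M) = 0.047 atm

(AB is a pure liquid — omitted from K_p.)
At equilibrium, K_p = P(M)·P(B₂) / P(T) = 18.
(P(M))·(20) / (0.052) = 18
P(M) = 0.0468 = 0.047 atm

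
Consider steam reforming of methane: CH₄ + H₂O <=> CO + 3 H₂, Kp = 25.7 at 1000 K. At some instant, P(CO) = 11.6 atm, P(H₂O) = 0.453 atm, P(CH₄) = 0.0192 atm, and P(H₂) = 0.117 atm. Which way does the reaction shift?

Qp = P(CO)·P(H₂)³ / (P(CH₄)·P(H₂O)) = (11.6)·(0.117)³ / ((0.0192)·(0.453)) = 2.14
Qp = 2.14 < Kp = 25.7, so the forward reaction proceeds.

toward products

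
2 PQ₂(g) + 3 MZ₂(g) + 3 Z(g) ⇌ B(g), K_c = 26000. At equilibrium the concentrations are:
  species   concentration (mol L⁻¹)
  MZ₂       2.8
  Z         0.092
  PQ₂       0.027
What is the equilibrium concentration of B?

[B] = 0.32 mol L⁻¹

At equilibrium, K_c = [B] / ([PQ₂]²·[MZ₂]³·[Z]³) = 26000.
([B]) / ((0.027)²·(2.8)³·(0.092)³) = 26000
[B] = 0.324 = 0.32 mol L⁻¹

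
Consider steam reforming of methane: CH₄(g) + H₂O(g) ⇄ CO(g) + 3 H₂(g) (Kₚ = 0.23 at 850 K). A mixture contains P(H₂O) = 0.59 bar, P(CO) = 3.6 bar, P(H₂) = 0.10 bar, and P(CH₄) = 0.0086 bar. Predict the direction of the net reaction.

reverse (toward reactants)

Qₚ = P(CO)·P(H₂)³ / (P(CH₄)·P(H₂O)) = (3.6)·(0.10)³ / ((0.0086)·(0.59)) = 0.71
Qₚ = 0.71 > Kₚ = 0.23, so the reverse reaction proceeds.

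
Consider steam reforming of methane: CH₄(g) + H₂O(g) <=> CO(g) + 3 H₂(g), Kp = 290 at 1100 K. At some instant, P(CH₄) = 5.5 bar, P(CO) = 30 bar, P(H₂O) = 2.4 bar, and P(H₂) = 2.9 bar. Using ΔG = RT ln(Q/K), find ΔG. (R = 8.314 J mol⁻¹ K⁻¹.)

ΔG = -15.1 kJ/mol

Qp = P(CO)·P(H₂)³ / (P(CH₄)·P(H₂O)) = (30)·(2.9)³ / ((5.5)·(2.4)) = 55.4
ΔG = RT ln(Qp/Kp) = (8.314 J mol⁻¹ K⁻¹)(1100 K) × ln(55.4/290)
   = (9.145 kJ/mol)(-1.655) = -15.1 kJ/mol
ΔG < 0, so the forward reaction is spontaneous (proceeds forward).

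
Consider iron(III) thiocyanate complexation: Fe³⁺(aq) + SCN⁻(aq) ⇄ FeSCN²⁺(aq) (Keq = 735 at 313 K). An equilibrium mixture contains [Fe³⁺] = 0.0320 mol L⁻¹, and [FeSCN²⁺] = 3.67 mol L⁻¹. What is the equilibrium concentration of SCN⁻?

At equilibrium, Keq = [FeSCN²⁺] / ([Fe³⁺]·[SCN⁻]) = 735.
(3.67) / ((0.0320)·([SCN⁻])) = 735
[SCN⁻] = 0.156 mol L⁻¹

[SCN⁻] = 0.156 mol L⁻¹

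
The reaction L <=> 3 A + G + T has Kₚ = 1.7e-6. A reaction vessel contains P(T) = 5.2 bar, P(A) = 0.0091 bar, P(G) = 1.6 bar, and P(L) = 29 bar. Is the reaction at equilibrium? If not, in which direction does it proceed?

to the right

Qₚ = P(A)³·P(G)·P(T) / P(L) = (0.0091)³·(1.6)·(5.2) / (29) = 2.2e-7
Qₚ = 2.2e-7 < Kₚ = 1.7e-6, so the forward reaction proceeds.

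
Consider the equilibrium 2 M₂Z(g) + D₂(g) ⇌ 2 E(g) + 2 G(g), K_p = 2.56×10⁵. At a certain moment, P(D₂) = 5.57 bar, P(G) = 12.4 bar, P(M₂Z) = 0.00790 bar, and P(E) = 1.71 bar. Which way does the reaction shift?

reverse (toward reactants)

Q_p = P(E)²·P(G)² / (P(M₂Z)²·P(D₂)) = (1.71)²·(12.4)² / ((0.00790)²·(5.57)) = 1.29×10⁶
Q_p = 1.29×10⁶ > K_p = 2.56×10⁵, so the reverse reaction proceeds.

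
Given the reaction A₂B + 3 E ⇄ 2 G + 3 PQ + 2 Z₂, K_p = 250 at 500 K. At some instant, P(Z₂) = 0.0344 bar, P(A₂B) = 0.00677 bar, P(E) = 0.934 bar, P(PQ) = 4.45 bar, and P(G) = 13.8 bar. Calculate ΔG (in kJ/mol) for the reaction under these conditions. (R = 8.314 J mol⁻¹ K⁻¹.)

ΔG = 11.1 kJ/mol

Q_p = P(G)²·P(PQ)³·P(Z₂)² / (P(A₂B)·P(E)³) = (13.8)²·(4.45)³·(0.0344)² / ((0.00677)·(0.934)³) = 3600
ΔG = RT ln(Q_p/K_p) = (8.314 J mol⁻¹ K⁻¹)(500 K) × ln(3600/250)
   = (4.157 kJ/mol)(2.667) = 11.1 kJ/mol
ΔG > 0, so the forward reaction is non-spontaneous (proceeds in reverse).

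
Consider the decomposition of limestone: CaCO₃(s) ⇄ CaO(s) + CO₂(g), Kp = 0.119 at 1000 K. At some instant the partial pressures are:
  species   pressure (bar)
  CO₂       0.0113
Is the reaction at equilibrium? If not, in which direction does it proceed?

(CaCO₃, CaO are pure solids — omitted from Qp.)
Qp = P(CO₂) = 0.0113
Qp = 0.0113 < Kp = 0.119, so the forward reaction proceeds.

forward (toward products)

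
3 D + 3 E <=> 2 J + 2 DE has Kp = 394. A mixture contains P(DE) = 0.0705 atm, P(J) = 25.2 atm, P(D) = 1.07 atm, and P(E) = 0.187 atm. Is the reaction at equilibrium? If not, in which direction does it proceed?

no net change (already at equilibrium)

Qp = P(J)²·P(DE)² / (P(D)³·P(E)³) = (25.2)²·(0.0705)² / ((1.07)³·(0.187)³) = 394
Qp = 394 = Kp, so the system is already at equilibrium.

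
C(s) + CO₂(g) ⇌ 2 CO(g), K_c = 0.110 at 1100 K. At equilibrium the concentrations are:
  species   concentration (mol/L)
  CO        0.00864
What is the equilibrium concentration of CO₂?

(C is a pure solid — omitted from K_c.)
At equilibrium, K_c = [CO]² / [CO₂] = 0.110.
(0.00864)² / ([CO₂]) = 0.110
[CO₂] = 6.79×10⁻⁴ mol/L

[CO₂] = 6.79×10⁻⁴ mol/L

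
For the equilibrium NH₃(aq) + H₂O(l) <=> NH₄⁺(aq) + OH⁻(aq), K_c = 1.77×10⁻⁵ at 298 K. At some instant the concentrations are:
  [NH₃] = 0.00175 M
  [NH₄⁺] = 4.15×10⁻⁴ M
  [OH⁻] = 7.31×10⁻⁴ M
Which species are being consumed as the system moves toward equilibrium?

NH₄⁺, OH⁻ (products)

(H₂O is a pure liquid — omitted from Q_c.)
Q_c = [NH₄⁺]·[OH⁻] / [NH₃] = (4.15×10⁻⁴)·(7.31×10⁻⁴) / (0.00175) = 1.73×10⁻⁴
Q_c = 1.73×10⁻⁴ > K_c = 1.77×10⁻⁵: net reverse reaction.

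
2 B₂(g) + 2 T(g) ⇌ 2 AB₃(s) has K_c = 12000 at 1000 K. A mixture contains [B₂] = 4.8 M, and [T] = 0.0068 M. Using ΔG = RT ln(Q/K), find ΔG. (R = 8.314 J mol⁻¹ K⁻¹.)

ΔG = -21.2 kJ/mol

(AB₃ is a pure solid — omitted from Q_c.)
Q_c = 1 / ([B₂]²·[T]²) = 1 / ((4.8)²·(0.0068)²) = 939
ΔG = RT ln(Q_c/K_c) = (8.314 J mol⁻¹ K⁻¹)(1000 K) × ln(939/12000)
   = (8.314 kJ/mol)(-2.548) = -21.2 kJ/mol
ΔG < 0, so the forward reaction is spontaneous (proceeds forward).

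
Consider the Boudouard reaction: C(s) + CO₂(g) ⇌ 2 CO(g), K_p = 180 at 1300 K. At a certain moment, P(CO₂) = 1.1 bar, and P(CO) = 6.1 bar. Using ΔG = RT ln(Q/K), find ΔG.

(C is a pure solid — omitted from Q_p.)
Q_p = P(CO)² / P(CO₂) = (6.1)² / (1.1) = 33.8
ΔG = RT ln(Q_p/K_p) = (8.314 J mol⁻¹ K⁻¹)(1300 K) × ln(33.8/180)
   = (10.81 kJ/mol)(-1.672) = -18.1 kJ/mol
ΔG < 0, so the forward reaction is spontaneous (proceeds forward).

ΔG = -18.1 kJ/mol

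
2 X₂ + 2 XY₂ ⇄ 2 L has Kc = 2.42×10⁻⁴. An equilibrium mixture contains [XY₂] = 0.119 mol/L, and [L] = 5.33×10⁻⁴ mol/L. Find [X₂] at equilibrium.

At equilibrium, Kc = [L]² / ([X₂]²·[XY₂]²) = 2.42×10⁻⁴.
(5.33×10⁻⁴)² / (([X₂])²·(0.119)²) = 2.42×10⁻⁴
[X₂]² = 0.0829 ⇒ [X₂] = 0.288 mol/L

[X₂] = 0.288 mol/L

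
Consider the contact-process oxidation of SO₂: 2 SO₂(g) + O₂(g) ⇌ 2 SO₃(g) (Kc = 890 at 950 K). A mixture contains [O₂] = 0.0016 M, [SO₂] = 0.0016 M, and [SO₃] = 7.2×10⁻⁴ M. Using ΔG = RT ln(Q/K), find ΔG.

Qc = [SO₃]² / ([SO₂]²·[O₂]) = (7.2×10⁻⁴)² / ((0.0016)²·(0.0016)) = 127
ΔG = RT ln(Qc/Kc) = (8.314 J mol⁻¹ K⁻¹)(950 K) × ln(127/890)
   = (7.898 kJ/mol)(-1.947) = -15.4 kJ/mol
ΔG < 0, so the forward reaction is spontaneous (proceeds forward).

ΔG = -15.4 kJ/mol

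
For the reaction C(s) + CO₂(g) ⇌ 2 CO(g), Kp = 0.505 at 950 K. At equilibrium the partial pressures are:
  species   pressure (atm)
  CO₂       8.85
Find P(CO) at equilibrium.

(C is a pure solid — omitted from Kp.)
At equilibrium, Kp = P(CO)² / P(CO₂) = 0.505.
(P(CO))² / (8.85) = 0.505
P(CO)² = 4.47 ⇒ P(CO) = 2.11 atm

P(CO) = 2.11 atm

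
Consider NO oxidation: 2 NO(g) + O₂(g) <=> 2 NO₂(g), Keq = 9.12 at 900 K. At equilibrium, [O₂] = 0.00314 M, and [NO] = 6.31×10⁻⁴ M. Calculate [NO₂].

At equilibrium, Keq = [NO₂]² / ([NO]²·[O₂]) = 9.12.
([NO₂])² / ((6.31×10⁻⁴)²·(0.00314)) = 9.12
[NO₂]² = 1.14×10⁻⁸ ⇒ [NO₂] = 1.07×10⁻⁴ M

[NO₂] = 1.07×10⁻⁴ M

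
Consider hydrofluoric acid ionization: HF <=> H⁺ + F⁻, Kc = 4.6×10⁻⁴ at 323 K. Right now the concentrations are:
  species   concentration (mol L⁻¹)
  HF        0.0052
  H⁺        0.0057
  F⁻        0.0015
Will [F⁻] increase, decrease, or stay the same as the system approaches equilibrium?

decrease

Qc = [H⁺]·[F⁻] / [HF] = (0.0057)·(0.0015) / (0.0052) = 0.0016
Qc = 0.0016 > Kc = 4.6×10⁻⁴: net reverse reaction.
F⁻ is a product, so it decreases.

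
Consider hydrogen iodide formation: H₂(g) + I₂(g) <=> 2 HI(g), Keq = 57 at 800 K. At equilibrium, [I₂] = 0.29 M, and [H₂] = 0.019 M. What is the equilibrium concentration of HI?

[HI] = 0.56 M

At equilibrium, Keq = [HI]² / ([H₂]·[I₂]) = 57.
([HI])² / ((0.019)·(0.29)) = 57
[HI]² = 0.314 ⇒ [HI] = 0.56 M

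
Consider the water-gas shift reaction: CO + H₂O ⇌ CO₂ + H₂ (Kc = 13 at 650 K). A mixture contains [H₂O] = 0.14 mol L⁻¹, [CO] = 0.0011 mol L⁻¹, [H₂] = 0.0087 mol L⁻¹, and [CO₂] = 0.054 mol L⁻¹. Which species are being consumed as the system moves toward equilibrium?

Qc = [CO₂]·[H₂] / ([CO]·[H₂O]) = (0.054)·(0.0087) / ((0.0011)·(0.14)) = 3.1
Qc = 3.1 < Kc = 13: net forward reaction.

CO, H₂O (reactants)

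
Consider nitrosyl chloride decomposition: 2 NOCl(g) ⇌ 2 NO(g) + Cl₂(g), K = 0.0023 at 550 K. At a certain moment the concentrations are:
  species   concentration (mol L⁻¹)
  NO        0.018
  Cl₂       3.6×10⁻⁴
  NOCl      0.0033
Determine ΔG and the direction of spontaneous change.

Q = [NO]²·[Cl₂] / [NOCl]² = (0.018)²·(3.6×10⁻⁴) / (0.0033)² = 0.0107
ΔG = RT ln(Q/K) = (8.314 J mol⁻¹ K⁻¹)(550 K) × ln(0.0107/0.0023)
   = (4.573 kJ/mol)(1.537) = 7.03 kJ/mol
ΔG > 0, so the forward reaction is non-spontaneous (proceeds in reverse).

ΔG = 7.03 kJ/mol; the forward reaction is non-spontaneous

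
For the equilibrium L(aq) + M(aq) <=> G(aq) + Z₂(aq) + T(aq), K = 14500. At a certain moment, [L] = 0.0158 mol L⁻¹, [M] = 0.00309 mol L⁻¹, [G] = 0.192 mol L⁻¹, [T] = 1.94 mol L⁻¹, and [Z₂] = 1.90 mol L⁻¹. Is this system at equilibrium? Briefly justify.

Q = [G]·[Z₂]·[T] / ([L]·[M]) = (0.192)·(1.90)·(1.94) / ((0.0158)·(0.00309)) = 14500
Q = 14500 = K; the system is at equilibrium.

yes, at equilibrium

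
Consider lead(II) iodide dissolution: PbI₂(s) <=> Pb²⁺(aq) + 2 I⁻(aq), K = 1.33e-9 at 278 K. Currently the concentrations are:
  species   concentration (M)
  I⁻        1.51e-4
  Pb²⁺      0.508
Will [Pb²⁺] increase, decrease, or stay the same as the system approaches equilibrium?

(PbI₂ is a pure solid — omitted from Q.)
Q = [Pb²⁺]·[I⁻]² = (0.508)·(1.51e-4)² = 1.16e-8
Q = 1.16e-8 > K = 1.33e-9: net reverse reaction.
Pb²⁺ is a product, so it decreases.

decrease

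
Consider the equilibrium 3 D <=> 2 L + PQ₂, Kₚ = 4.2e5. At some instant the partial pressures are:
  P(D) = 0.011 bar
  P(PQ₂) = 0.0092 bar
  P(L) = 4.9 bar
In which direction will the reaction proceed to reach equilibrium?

Qₚ = P(L)²·P(PQ₂) / P(D)³ = (4.9)²·(0.0092) / (0.011)³ = 1.7e5
Qₚ = 1.7e5 < Kₚ = 4.2e5, so the forward reaction proceeds.

toward products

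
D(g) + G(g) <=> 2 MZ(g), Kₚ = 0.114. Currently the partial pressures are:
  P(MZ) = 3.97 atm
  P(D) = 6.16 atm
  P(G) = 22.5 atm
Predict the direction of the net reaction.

Qₚ = P(MZ)² / (P(D)·P(G)) = (3.97)² / ((6.16)·(22.5)) = 0.114
Qₚ = 0.114 = Kₚ, so the system is already at equilibrium.

neither direction; the system is at equilibrium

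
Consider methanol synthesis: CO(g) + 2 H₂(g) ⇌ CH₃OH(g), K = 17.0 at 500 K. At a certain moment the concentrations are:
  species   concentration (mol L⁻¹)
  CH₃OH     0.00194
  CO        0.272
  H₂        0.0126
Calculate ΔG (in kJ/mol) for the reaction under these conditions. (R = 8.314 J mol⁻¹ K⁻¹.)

ΔG = 4.04 kJ/mol

Q = [CH₃OH] / ([CO]·[H₂]²) = (0.00194) / ((0.272)·(0.0126)²) = 44.9
ΔG = RT ln(Q/K) = (8.314 J mol⁻¹ K⁻¹)(500 K) × ln(44.9/17.0)
   = (4.157 kJ/mol)(0.9712) = 4.04 kJ/mol
ΔG > 0, so the forward reaction is non-spontaneous (proceeds in reverse).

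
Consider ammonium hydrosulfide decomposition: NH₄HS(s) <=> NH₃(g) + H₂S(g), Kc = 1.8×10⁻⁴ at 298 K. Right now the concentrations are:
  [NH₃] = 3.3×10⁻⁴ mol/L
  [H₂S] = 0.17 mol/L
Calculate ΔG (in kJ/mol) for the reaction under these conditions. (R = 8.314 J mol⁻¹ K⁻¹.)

(NH₄HS is a pure solid — omitted from Qc.)
Qc = [NH₃]·[H₂S] = (3.3×10⁻⁴)·(0.17) = 5.61×10⁻⁵
ΔG = RT ln(Qc/Kc) = (8.314 J mol⁻¹ K⁻¹)(298 K) × ln(5.61×10⁻⁵/1.8×10⁻⁴)
   = (2.478 kJ/mol)(-1.166) = -2.89 kJ/mol
ΔG < 0, so the forward reaction is spontaneous (proceeds forward).

ΔG = -2.89 kJ/mol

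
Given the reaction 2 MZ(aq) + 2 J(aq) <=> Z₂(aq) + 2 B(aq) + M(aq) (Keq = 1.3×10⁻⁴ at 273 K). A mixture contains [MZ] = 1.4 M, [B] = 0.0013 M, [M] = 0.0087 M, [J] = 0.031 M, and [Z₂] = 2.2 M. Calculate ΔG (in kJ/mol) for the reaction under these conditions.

ΔG = -4.59 kJ/mol

Q = [Z₂]·[B]²·[M] / ([MZ]²·[J]²) = (2.2)·(0.0013)²·(0.0087) / ((1.4)²·(0.031)²) = 1.72×10⁻⁵
ΔG = RT ln(Q/Keq) = (8.314 J mol⁻¹ K⁻¹)(273 K) × ln(1.72×10⁻⁵/1.3×10⁻⁴)
   = (2.270 kJ/mol)(-2.023) = -4.59 kJ/mol
ΔG < 0, so the forward reaction is spontaneous (proceeds forward).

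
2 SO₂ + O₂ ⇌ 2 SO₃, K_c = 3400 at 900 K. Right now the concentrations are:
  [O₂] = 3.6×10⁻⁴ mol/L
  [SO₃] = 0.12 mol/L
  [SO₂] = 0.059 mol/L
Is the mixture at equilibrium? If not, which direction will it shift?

no; Q > K, reaction proceeds in reverse

Q_c = [SO₃]² / ([SO₂]²·[O₂]) = (0.12)² / ((0.059)²·(3.6×10⁻⁴)) = 11000
Q_c = 11000 > K_c = 3400: net reverse reaction.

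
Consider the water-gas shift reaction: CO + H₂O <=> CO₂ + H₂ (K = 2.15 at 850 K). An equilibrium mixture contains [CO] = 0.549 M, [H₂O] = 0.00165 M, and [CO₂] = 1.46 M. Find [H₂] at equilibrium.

[H₂] = 0.00133 M

At equilibrium, K = [CO₂]·[H₂] / ([CO]·[H₂O]) = 2.15.
(1.46)·([H₂]) / ((0.549)·(0.00165)) = 2.15
[H₂] = 0.00133 M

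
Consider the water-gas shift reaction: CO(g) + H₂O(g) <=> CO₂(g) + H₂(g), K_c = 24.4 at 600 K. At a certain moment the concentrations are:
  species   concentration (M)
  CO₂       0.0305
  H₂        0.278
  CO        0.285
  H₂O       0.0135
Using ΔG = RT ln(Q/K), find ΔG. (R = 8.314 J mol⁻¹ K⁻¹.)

ΔG = -12.0 kJ/mol

Q_c = [CO₂]·[H₂] / ([CO]·[H₂O]) = (0.0305)·(0.278) / ((0.285)·(0.0135)) = 2.20
ΔG = RT ln(Q_c/K_c) = (8.314 J mol⁻¹ K⁻¹)(600 K) × ln(2.20/24.4)
   = (4.988 kJ/mol)(-2.406) = -12.0 kJ/mol
ΔG < 0, so the forward reaction is spontaneous (proceeds forward).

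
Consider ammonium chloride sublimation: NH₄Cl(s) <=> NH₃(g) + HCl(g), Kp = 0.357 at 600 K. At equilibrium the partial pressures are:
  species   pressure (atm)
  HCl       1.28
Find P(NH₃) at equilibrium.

(NH₄Cl is a pure solid — omitted from Kp.)
At equilibrium, Kp = P(NH₃)·P(HCl) = 0.357.
(P(NH₃))·(1.28) = 0.357
P(NH₃) = 0.279 atm

P(NH₃) = 0.279 atm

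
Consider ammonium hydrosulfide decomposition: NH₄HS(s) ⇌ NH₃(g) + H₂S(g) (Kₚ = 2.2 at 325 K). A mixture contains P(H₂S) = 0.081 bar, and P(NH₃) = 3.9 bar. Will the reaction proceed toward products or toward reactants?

to the right

(NH₄HS is a pure solid — omitted from Qₚ.)
Qₚ = P(NH₃)·P(H₂S) = (3.9)·(0.081) = 0.32
Qₚ = 0.32 < Kₚ = 2.2, so the forward reaction proceeds.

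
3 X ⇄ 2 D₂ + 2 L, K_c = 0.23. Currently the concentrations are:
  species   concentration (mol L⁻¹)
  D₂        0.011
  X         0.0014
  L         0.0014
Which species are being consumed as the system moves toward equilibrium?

Q_c = [D₂]²·[L]² / [X]³ = (0.011)²·(0.0014)² / (0.0014)³ = 0.086
Q_c = 0.086 < K_c = 0.23: net forward reaction.

X (reactants)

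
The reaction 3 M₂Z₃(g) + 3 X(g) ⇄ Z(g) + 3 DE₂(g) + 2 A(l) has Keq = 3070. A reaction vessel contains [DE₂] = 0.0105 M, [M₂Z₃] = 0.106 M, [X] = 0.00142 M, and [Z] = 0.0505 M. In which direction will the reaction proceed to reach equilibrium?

toward reactants

(A is a pure liquid — omitted from Q.)
Q = [Z]·[DE₂]³ / ([M₂Z₃]³·[X]³) = (0.0505)·(0.0105)³ / ((0.106)³·(0.00142)³) = 17100
Q = 17100 > Keq = 3070, so the reverse reaction proceeds.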